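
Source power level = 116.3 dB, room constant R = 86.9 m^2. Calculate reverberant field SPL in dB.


Given values:
  Lw = 116.3 dB, R = 86.9 m^2
Formula: SPL = Lw + 10 * log10(4 / R)
Compute 4 / R = 4 / 86.9 = 0.04603
Compute 10 * log10(0.04603) = -13.3696
SPL = 116.3 + (-13.3696) = 102.93

102.93 dB


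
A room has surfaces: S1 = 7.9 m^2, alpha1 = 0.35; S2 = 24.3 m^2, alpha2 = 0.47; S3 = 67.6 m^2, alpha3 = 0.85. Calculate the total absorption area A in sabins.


Given surfaces:
  Surface 1: 7.9 * 0.35 = 2.765
  Surface 2: 24.3 * 0.47 = 11.421
  Surface 3: 67.6 * 0.85 = 57.46
Formula: A = sum(Si * alpha_i)
A = 2.765 + 11.421 + 57.46
A = 71.65

71.65 sabins


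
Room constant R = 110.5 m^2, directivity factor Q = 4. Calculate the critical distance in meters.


Given values:
  R = 110.5 m^2, Q = 4
Formula: d_c = 0.141 * sqrt(Q * R)
Compute Q * R = 4 * 110.5 = 442.0
Compute sqrt(442.0) = 21.0238
d_c = 0.141 * 21.0238 = 2.964

2.964 m


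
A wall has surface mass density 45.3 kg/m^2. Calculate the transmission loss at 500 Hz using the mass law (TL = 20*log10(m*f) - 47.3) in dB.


Given values:
  m = 45.3 kg/m^2, f = 500 Hz
Formula: TL = 20 * log10(m * f) - 47.3
Compute m * f = 45.3 * 500 = 22650.0
Compute log10(22650.0) = 4.355068
Compute 20 * 4.355068 = 87.1014
TL = 87.1014 - 47.3 = 39.8

39.8 dB


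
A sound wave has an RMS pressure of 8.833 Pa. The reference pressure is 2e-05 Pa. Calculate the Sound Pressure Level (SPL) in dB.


Given values:
  p = 8.833 Pa
  p_ref = 2e-05 Pa
Formula: SPL = 20 * log10(p / p_ref)
Compute ratio: p / p_ref = 8.833 / 2e-05 = 441650
Compute log10: log10(441650) = 5.645078
Multiply: SPL = 20 * 5.645078 = 112.9

112.9 dB


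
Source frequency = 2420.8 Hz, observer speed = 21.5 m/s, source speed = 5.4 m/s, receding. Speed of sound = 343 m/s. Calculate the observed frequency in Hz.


Given values:
  f_s = 2420.8 Hz, v_o = 21.5 m/s, v_s = 5.4 m/s
  Direction: receding
Formula: f_o = f_s * (c - v_o) / (c + v_s)
Numerator: c - v_o = 343 - 21.5 = 321.5
Denominator: c + v_s = 343 + 5.4 = 348.4
f_o = 2420.8 * 321.5 / 348.4 = 2233.89

2233.89 Hz


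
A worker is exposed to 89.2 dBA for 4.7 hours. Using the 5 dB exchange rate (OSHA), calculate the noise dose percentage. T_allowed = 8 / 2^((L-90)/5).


Given values:
  L = 89.2 dBA, T = 4.7 hours
Formula: T_allowed = 8 / 2^((L - 90) / 5)
Compute exponent: (89.2 - 90) / 5 = -0.16
Compute 2^(-0.16) = 0.895025
T_allowed = 8 / 0.895025 = 8.938298 hours
Dose = (T / T_allowed) * 100
Dose = (4.7 / 8.938298) * 100 = 52.58

52.58 %


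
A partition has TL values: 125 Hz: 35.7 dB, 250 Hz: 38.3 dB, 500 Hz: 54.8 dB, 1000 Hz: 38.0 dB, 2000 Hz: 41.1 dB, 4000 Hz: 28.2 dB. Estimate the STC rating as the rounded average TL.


Given TL values at each frequency:
  125 Hz: 35.7 dB
  250 Hz: 38.3 dB
  500 Hz: 54.8 dB
  1000 Hz: 38.0 dB
  2000 Hz: 41.1 dB
  4000 Hz: 28.2 dB
Formula: STC ~ round(average of TL values)
Sum = 35.7 + 38.3 + 54.8 + 38.0 + 41.1 + 28.2 = 236.1
Average = 236.1 / 6 = 39.35
Rounded: 39

39


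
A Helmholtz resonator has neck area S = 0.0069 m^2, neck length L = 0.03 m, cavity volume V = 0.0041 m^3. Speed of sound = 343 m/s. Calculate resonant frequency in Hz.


Given values:
  S = 0.0069 m^2, L = 0.03 m, V = 0.0041 m^3, c = 343 m/s
Formula: f = (c / (2*pi)) * sqrt(S / (V * L))
Compute V * L = 0.0041 * 0.03 = 0.000123
Compute S / (V * L) = 0.0069 / 0.000123 = 56.0976
Compute sqrt(56.0976) = 7.489833
Compute c / (2*pi) = 343 / 6.283185 = 54.590148
f = 54.590148 * 7.489833 = 408.87

408.87 Hz


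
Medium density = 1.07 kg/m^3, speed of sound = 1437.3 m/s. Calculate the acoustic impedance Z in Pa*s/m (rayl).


Given values:
  rho = 1.07 kg/m^3
  c = 1437.3 m/s
Formula: Z = rho * c
Z = 1.07 * 1437.3
Z = 1537.91

1537.91 rayl


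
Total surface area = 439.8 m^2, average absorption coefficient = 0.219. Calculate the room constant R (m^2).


Given values:
  S = 439.8 m^2, alpha = 0.219
Formula: R = S * alpha / (1 - alpha)
Numerator: 439.8 * 0.219 = 96.3162
Denominator: 1 - 0.219 = 0.781
R = 96.3162 / 0.781 = 123.32

123.32 m^2


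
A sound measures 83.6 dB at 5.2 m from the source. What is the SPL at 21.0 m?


Given values:
  SPL1 = 83.6 dB, r1 = 5.2 m, r2 = 21.0 m
Formula: SPL2 = SPL1 - 20 * log10(r2 / r1)
Compute ratio: r2 / r1 = 21.0 / 5.2 = 4.0385
Compute log10: log10(4.0385) = 0.60622
Compute drop: 20 * 0.60622 = 12.1244
SPL2 = 83.6 - 12.1244 = 71.48

71.48 dB


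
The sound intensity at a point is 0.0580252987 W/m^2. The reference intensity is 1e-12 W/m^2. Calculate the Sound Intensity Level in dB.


Given values:
  I = 0.0580252987 W/m^2
  I_ref = 1e-12 W/m^2
Formula: SIL = 10 * log10(I / I_ref)
Compute ratio: I / I_ref = 58025298700
Compute log10: log10(58025298700) = 10.763617
Multiply: SIL = 10 * 10.763617 = 107.64

107.64 dB


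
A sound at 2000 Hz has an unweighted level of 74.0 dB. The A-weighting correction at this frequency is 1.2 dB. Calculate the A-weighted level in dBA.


Given values:
  SPL = 74.0 dB
  A-weighting at 2000 Hz = 1.2 dB
Formula: L_A = SPL + A_weight
L_A = 74.0 + (1.2)
L_A = 75.2

75.2 dBA


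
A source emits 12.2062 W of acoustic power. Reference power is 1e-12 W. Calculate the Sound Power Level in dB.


Given values:
  W = 12.2062 W
  W_ref = 1e-12 W
Formula: SWL = 10 * log10(W / W_ref)
Compute ratio: W / W_ref = 12206200000000
Compute log10: log10(12206200000000) = 13.08658
Multiply: SWL = 10 * 13.08658 = 130.87

130.87 dB


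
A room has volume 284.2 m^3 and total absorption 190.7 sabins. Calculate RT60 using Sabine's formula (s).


Given values:
  V = 284.2 m^3
  A = 190.7 sabins
Formula: RT60 = 0.161 * V / A
Numerator: 0.161 * 284.2 = 45.7562
RT60 = 45.7562 / 190.7 = 0.24

0.24 s


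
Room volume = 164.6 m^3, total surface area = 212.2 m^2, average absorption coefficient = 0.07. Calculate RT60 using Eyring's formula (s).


Given values:
  V = 164.6 m^3, S = 212.2 m^2, alpha = 0.07
Formula: RT60 = 0.161 * V / (-S * ln(1 - alpha))
Compute ln(1 - 0.07) = ln(0.93) = -0.072571
Denominator: -212.2 * -0.072571 = 15.3996
Numerator: 0.161 * 164.6 = 26.5006
RT60 = 26.5006 / 15.3996 = 1.721

1.721 s


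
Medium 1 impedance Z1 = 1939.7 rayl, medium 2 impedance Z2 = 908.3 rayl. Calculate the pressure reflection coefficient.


Given values:
  Z1 = 1939.7 rayl, Z2 = 908.3 rayl
Formula: R = (Z2 - Z1) / (Z2 + Z1)
Numerator: Z2 - Z1 = 908.3 - 1939.7 = -1031.4
Denominator: Z2 + Z1 = 908.3 + 1939.7 = 2848.0
R = -1031.4 / 2848.0 = -0.3621

-0.3621


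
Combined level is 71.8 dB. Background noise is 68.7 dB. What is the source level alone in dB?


Given values:
  L_total = 71.8 dB, L_bg = 68.7 dB
Formula: L_source = 10 * log10(10^(L_total/10) - 10^(L_bg/10))
Convert to linear:
  10^(71.8/10) = 15135612.4844
  10^(68.7/10) = 7413102.413
Difference: 15135612.4844 - 7413102.413 = 7722510.0714
L_source = 10 * log10(7722510.0714) = 68.88

68.88 dB


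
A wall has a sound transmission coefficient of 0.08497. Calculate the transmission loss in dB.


Given values:
  tau = 0.08497
Formula: TL = 10 * log10(1 / tau)
Compute 1 / tau = 1 / 0.08497 = 11.7689
Compute log10(11.7689) = 1.070736
TL = 10 * 1.070736 = 10.71

10.71 dB


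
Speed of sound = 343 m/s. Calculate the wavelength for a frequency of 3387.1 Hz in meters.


Given values:
  c = 343 m/s, f = 3387.1 Hz
Formula: lambda = c / f
lambda = 343 / 3387.1
lambda = 0.1013

0.1013 m


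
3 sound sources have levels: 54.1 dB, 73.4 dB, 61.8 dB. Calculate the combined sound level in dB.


Formula: L_total = 10 * log10( sum(10^(Li/10)) )
  Source 1: 10^(54.1/10) = 257039.5783
  Source 2: 10^(73.4/10) = 21877616.2395
  Source 3: 10^(61.8/10) = 1513561.2484
Sum of linear values = 23648217.0662
L_total = 10 * log10(23648217.0662) = 73.74

73.74 dB


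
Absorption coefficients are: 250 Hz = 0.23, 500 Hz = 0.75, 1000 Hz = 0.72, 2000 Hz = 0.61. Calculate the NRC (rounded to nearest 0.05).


Given values:
  a_250 = 0.23, a_500 = 0.75
  a_1000 = 0.72, a_2000 = 0.61
Formula: NRC = (a250 + a500 + a1000 + a2000) / 4
Sum = 0.23 + 0.75 + 0.72 + 0.61 = 2.31
NRC = 2.31 / 4 = 0.5775
Rounded to nearest 0.05: 0.6

0.6


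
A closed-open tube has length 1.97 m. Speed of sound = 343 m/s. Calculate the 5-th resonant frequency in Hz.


Given values:
  Tube type: closed-open, L = 1.97 m, c = 343 m/s, n = 5
Formula: f_n = (2n - 1) * c / (4 * L)
Compute 2n - 1 = 2*5 - 1 = 9
Compute 4 * L = 4 * 1.97 = 7.88
f = 9 * 343 / 7.88
f = 391.75

391.75 Hz


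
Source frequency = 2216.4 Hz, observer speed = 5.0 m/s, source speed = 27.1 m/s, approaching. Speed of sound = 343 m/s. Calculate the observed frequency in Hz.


Given values:
  f_s = 2216.4 Hz, v_o = 5.0 m/s, v_s = 27.1 m/s
  Direction: approaching
Formula: f_o = f_s * (c + v_o) / (c - v_s)
Numerator: c + v_o = 343 + 5.0 = 348.0
Denominator: c - v_s = 343 - 27.1 = 315.9
f_o = 2216.4 * 348.0 / 315.9 = 2441.62

2441.62 Hz


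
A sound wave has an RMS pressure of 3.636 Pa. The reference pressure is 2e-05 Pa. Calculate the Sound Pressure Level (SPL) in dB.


Given values:
  p = 3.636 Pa
  p_ref = 2e-05 Pa
Formula: SPL = 20 * log10(p / p_ref)
Compute ratio: p / p_ref = 3.636 / 2e-05 = 181800
Compute log10: log10(181800) = 5.259594
Multiply: SPL = 20 * 5.259594 = 105.19

105.19 dB


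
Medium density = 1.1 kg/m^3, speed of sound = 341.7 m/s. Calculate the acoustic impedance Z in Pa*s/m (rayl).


Given values:
  rho = 1.1 kg/m^3
  c = 341.7 m/s
Formula: Z = rho * c
Z = 1.1 * 341.7
Z = 375.87

375.87 rayl


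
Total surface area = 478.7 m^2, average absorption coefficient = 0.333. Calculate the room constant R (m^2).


Given values:
  S = 478.7 m^2, alpha = 0.333
Formula: R = S * alpha / (1 - alpha)
Numerator: 478.7 * 0.333 = 159.4071
Denominator: 1 - 0.333 = 0.667
R = 159.4071 / 0.667 = 238.99

238.99 m^2


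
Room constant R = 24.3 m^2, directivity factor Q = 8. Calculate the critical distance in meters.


Given values:
  R = 24.3 m^2, Q = 8
Formula: d_c = 0.141 * sqrt(Q * R)
Compute Q * R = 8 * 24.3 = 194.4
Compute sqrt(194.4) = 13.9427
d_c = 0.141 * 13.9427 = 1.966

1.966 m


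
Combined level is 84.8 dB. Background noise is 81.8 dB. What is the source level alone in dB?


Given values:
  L_total = 84.8 dB, L_bg = 81.8 dB
Formula: L_source = 10 * log10(10^(L_total/10) - 10^(L_bg/10))
Convert to linear:
  10^(84.8/10) = 301995172.0402
  10^(81.8/10) = 151356124.8436
Difference: 301995172.0402 - 151356124.8436 = 150639047.1966
L_source = 10 * log10(150639047.1966) = 81.78

81.78 dB


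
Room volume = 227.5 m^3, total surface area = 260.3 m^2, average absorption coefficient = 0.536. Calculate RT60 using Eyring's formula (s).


Given values:
  V = 227.5 m^3, S = 260.3 m^2, alpha = 0.536
Formula: RT60 = 0.161 * V / (-S * ln(1 - alpha))
Compute ln(1 - 0.536) = ln(0.464) = -0.767871
Denominator: -260.3 * -0.767871 = 199.8768
Numerator: 0.161 * 227.5 = 36.6275
RT60 = 36.6275 / 199.8768 = 0.183

0.183 s


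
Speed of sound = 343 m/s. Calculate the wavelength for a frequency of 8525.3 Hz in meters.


Given values:
  c = 343 m/s, f = 8525.3 Hz
Formula: lambda = c / f
lambda = 343 / 8525.3
lambda = 0.0402

0.0402 m


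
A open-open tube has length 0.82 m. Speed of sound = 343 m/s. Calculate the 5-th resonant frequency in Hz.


Given values:
  Tube type: open-open, L = 0.82 m, c = 343 m/s, n = 5
Formula: f_n = n * c / (2 * L)
Compute 2 * L = 2 * 0.82 = 1.64
f = 5 * 343 / 1.64
f = 1045.73

1045.73 Hz


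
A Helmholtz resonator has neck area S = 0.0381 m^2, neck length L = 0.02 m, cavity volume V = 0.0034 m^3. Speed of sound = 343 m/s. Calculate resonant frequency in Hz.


Given values:
  S = 0.0381 m^2, L = 0.02 m, V = 0.0034 m^3, c = 343 m/s
Formula: f = (c / (2*pi)) * sqrt(S / (V * L))
Compute V * L = 0.0034 * 0.02 = 6.8e-05
Compute S / (V * L) = 0.0381 / 6.8e-05 = 560.2941
Compute sqrt(560.2941) = 23.670532
Compute c / (2*pi) = 343 / 6.283185 = 54.590148
f = 54.590148 * 23.670532 = 1292.18

1292.18 Hz


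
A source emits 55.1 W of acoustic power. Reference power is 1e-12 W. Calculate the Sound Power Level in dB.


Given values:
  W = 55.1 W
  W_ref = 1e-12 W
Formula: SWL = 10 * log10(W / W_ref)
Compute ratio: W / W_ref = 55100000000000
Compute log10: log10(55100000000000) = 13.741152
Multiply: SWL = 10 * 13.741152 = 137.41

137.41 dB


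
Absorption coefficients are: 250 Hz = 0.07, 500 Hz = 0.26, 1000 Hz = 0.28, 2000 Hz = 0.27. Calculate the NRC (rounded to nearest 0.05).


Given values:
  a_250 = 0.07, a_500 = 0.26
  a_1000 = 0.28, a_2000 = 0.27
Formula: NRC = (a250 + a500 + a1000 + a2000) / 4
Sum = 0.07 + 0.26 + 0.28 + 0.27 = 0.88
NRC = 0.88 / 4 = 0.22
Rounded to nearest 0.05: 0.2

0.2


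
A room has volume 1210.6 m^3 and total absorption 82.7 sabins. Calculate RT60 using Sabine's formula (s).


Given values:
  V = 1210.6 m^3
  A = 82.7 sabins
Formula: RT60 = 0.161 * V / A
Numerator: 0.161 * 1210.6 = 194.9066
RT60 = 194.9066 / 82.7 = 2.357

2.357 s


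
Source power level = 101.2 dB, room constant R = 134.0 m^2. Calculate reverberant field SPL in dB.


Given values:
  Lw = 101.2 dB, R = 134.0 m^2
Formula: SPL = Lw + 10 * log10(4 / R)
Compute 4 / R = 4 / 134.0 = 0.029851
Compute 10 * log10(0.029851) = -15.2504
SPL = 101.2 + (-15.2504) = 85.95

85.95 dB


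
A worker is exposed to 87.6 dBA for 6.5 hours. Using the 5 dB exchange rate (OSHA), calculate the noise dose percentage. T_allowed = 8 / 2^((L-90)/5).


Given values:
  L = 87.6 dBA, T = 6.5 hours
Formula: T_allowed = 8 / 2^((L - 90) / 5)
Compute exponent: (87.6 - 90) / 5 = -0.48
Compute 2^(-0.48) = 0.716978
T_allowed = 8 / 0.716978 = 11.157943 hours
Dose = (T / T_allowed) * 100
Dose = (6.5 / 11.157943) * 100 = 58.25

58.25 %


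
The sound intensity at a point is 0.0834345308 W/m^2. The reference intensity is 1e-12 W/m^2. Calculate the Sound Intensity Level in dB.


Given values:
  I = 0.0834345308 W/m^2
  I_ref = 1e-12 W/m^2
Formula: SIL = 10 * log10(I / I_ref)
Compute ratio: I / I_ref = 83434530800
Compute log10: log10(83434530800) = 10.921346
Multiply: SIL = 10 * 10.921346 = 109.21

109.21 dB


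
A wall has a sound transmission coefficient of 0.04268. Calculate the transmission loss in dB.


Given values:
  tau = 0.04268
Formula: TL = 10 * log10(1 / tau)
Compute 1 / tau = 1 / 0.04268 = 23.4302
Compute log10(23.4302) = 1.369776
TL = 10 * 1.369776 = 13.7

13.7 dB


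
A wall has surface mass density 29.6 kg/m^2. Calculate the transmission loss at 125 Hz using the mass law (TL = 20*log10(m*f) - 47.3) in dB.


Given values:
  m = 29.6 kg/m^2, f = 125 Hz
Formula: TL = 20 * log10(m * f) - 47.3
Compute m * f = 29.6 * 125 = 3700.0
Compute log10(3700.0) = 3.568202
Compute 20 * 3.568202 = 71.364
TL = 71.364 - 47.3 = 24.06

24.06 dB


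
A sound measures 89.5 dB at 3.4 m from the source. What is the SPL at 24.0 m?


Given values:
  SPL1 = 89.5 dB, r1 = 3.4 m, r2 = 24.0 m
Formula: SPL2 = SPL1 - 20 * log10(r2 / r1)
Compute ratio: r2 / r1 = 24.0 / 3.4 = 7.0588
Compute log10: log10(7.0588) = 0.848731
Compute drop: 20 * 0.848731 = 16.9746
SPL2 = 89.5 - 16.9746 = 72.53

72.53 dB


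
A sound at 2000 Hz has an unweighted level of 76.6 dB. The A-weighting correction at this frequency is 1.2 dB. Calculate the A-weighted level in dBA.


Given values:
  SPL = 76.6 dB
  A-weighting at 2000 Hz = 1.2 dB
Formula: L_A = SPL + A_weight
L_A = 76.6 + (1.2)
L_A = 77.8

77.8 dBA


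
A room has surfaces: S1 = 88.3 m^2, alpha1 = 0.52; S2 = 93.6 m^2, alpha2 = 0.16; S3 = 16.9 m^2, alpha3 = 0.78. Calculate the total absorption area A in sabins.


Given surfaces:
  Surface 1: 88.3 * 0.52 = 45.916
  Surface 2: 93.6 * 0.16 = 14.976
  Surface 3: 16.9 * 0.78 = 13.182
Formula: A = sum(Si * alpha_i)
A = 45.916 + 14.976 + 13.182
A = 74.07

74.07 sabins


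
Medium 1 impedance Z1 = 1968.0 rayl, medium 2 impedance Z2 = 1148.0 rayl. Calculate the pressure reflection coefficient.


Given values:
  Z1 = 1968.0 rayl, Z2 = 1148.0 rayl
Formula: R = (Z2 - Z1) / (Z2 + Z1)
Numerator: Z2 - Z1 = 1148.0 - 1968.0 = -820.0
Denominator: Z2 + Z1 = 1148.0 + 1968.0 = 3116.0
R = -820.0 / 3116.0 = -0.2632

-0.2632


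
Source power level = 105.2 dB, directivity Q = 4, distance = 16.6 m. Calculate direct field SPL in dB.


Given values:
  Lw = 105.2 dB, Q = 4, r = 16.6 m
Formula: SPL = Lw + 10 * log10(Q / (4 * pi * r^2))
Compute 4 * pi * r^2 = 4 * pi * 16.6^2 = 3462.7891
Compute Q / denom = 4 / 3462.7891 = 0.00115514
Compute 10 * log10(0.00115514) = -29.3737
SPL = 105.2 + (-29.3737) = 75.83

75.83 dB


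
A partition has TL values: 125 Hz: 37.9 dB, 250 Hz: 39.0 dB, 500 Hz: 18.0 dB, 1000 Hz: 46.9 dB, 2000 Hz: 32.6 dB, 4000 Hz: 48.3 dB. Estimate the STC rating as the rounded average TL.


Given TL values at each frequency:
  125 Hz: 37.9 dB
  250 Hz: 39.0 dB
  500 Hz: 18.0 dB
  1000 Hz: 46.9 dB
  2000 Hz: 32.6 dB
  4000 Hz: 48.3 dB
Formula: STC ~ round(average of TL values)
Sum = 37.9 + 39.0 + 18.0 + 46.9 + 32.6 + 48.3 = 222.7
Average = 222.7 / 6 = 37.12
Rounded: 37

37


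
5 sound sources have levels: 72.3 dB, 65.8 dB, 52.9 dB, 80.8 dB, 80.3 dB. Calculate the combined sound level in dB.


Formula: L_total = 10 * log10( sum(10^(Li/10)) )
  Source 1: 10^(72.3/10) = 16982436.5246
  Source 2: 10^(65.8/10) = 3801893.9632
  Source 3: 10^(52.9/10) = 194984.46
  Source 4: 10^(80.8/10) = 120226443.4617
  Source 5: 10^(80.3/10) = 107151930.5238
Sum of linear values = 248357688.9333
L_total = 10 * log10(248357688.9333) = 83.95

83.95 dB


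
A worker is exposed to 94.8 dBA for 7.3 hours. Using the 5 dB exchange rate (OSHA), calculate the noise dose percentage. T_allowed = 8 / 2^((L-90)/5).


Given values:
  L = 94.8 dBA, T = 7.3 hours
Formula: T_allowed = 8 / 2^((L - 90) / 5)
Compute exponent: (94.8 - 90) / 5 = 0.96
Compute 2^(0.96) = 1.94531
T_allowed = 8 / 1.94531 = 4.112455 hours
Dose = (T / T_allowed) * 100
Dose = (7.3 / 4.112455) * 100 = 177.51

177.51 %


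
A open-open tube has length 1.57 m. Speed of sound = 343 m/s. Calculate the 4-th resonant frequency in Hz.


Given values:
  Tube type: open-open, L = 1.57 m, c = 343 m/s, n = 4
Formula: f_n = n * c / (2 * L)
Compute 2 * L = 2 * 1.57 = 3.14
f = 4 * 343 / 3.14
f = 436.94

436.94 Hz


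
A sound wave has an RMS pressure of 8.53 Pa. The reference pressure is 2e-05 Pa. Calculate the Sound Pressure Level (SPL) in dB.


Given values:
  p = 8.53 Pa
  p_ref = 2e-05 Pa
Formula: SPL = 20 * log10(p / p_ref)
Compute ratio: p / p_ref = 8.53 / 2e-05 = 426500
Compute log10: log10(426500) = 5.629919
Multiply: SPL = 20 * 5.629919 = 112.6

112.6 dB


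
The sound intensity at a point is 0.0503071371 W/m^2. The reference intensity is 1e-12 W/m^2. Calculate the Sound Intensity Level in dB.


Given values:
  I = 0.0503071371 W/m^2
  I_ref = 1e-12 W/m^2
Formula: SIL = 10 * log10(I / I_ref)
Compute ratio: I / I_ref = 50307137100
Compute log10: log10(50307137100) = 10.70163
Multiply: SIL = 10 * 10.70163 = 107.02

107.02 dB


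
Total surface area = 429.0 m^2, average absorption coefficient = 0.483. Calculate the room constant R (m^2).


Given values:
  S = 429.0 m^2, alpha = 0.483
Formula: R = S * alpha / (1 - alpha)
Numerator: 429.0 * 0.483 = 207.207
Denominator: 1 - 0.483 = 0.517
R = 207.207 / 0.517 = 400.79

400.79 m^2


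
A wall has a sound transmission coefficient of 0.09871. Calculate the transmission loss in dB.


Given values:
  tau = 0.09871
Formula: TL = 10 * log10(1 / tau)
Compute 1 / tau = 1 / 0.09871 = 10.1307
Compute log10(10.1307) = 1.005639
TL = 10 * 1.005639 = 10.06

10.06 dB


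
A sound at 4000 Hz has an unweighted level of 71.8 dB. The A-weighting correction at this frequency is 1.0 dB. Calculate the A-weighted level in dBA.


Given values:
  SPL = 71.8 dB
  A-weighting at 4000 Hz = 1.0 dB
Formula: L_A = SPL + A_weight
L_A = 71.8 + (1.0)
L_A = 72.8

72.8 dBA


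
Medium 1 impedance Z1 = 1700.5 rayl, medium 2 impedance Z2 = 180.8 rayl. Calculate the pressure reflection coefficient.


Given values:
  Z1 = 1700.5 rayl, Z2 = 180.8 rayl
Formula: R = (Z2 - Z1) / (Z2 + Z1)
Numerator: Z2 - Z1 = 180.8 - 1700.5 = -1519.7
Denominator: Z2 + Z1 = 180.8 + 1700.5 = 1881.3
R = -1519.7 / 1881.3 = -0.8078

-0.8078


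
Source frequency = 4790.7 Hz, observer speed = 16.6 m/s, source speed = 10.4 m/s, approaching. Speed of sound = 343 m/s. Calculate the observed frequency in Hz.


Given values:
  f_s = 4790.7 Hz, v_o = 16.6 m/s, v_s = 10.4 m/s
  Direction: approaching
Formula: f_o = f_s * (c + v_o) / (c - v_s)
Numerator: c + v_o = 343 + 16.6 = 359.6
Denominator: c - v_s = 343 - 10.4 = 332.6
f_o = 4790.7 * 359.6 / 332.6 = 5179.6

5179.6 Hz


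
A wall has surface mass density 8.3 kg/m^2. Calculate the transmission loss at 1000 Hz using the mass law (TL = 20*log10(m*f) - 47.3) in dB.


Given values:
  m = 8.3 kg/m^2, f = 1000 Hz
Formula: TL = 20 * log10(m * f) - 47.3
Compute m * f = 8.3 * 1000 = 8300.0
Compute log10(8300.0) = 3.919078
Compute 20 * 3.919078 = 78.3816
TL = 78.3816 - 47.3 = 31.08

31.08 dB


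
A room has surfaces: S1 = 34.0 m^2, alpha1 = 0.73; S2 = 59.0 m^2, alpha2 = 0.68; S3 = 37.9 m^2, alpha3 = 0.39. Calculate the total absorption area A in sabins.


Given surfaces:
  Surface 1: 34.0 * 0.73 = 24.82
  Surface 2: 59.0 * 0.68 = 40.12
  Surface 3: 37.9 * 0.39 = 14.781
Formula: A = sum(Si * alpha_i)
A = 24.82 + 40.12 + 14.781
A = 79.72

79.72 sabins


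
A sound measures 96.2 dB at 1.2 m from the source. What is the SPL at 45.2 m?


Given values:
  SPL1 = 96.2 dB, r1 = 1.2 m, r2 = 45.2 m
Formula: SPL2 = SPL1 - 20 * log10(r2 / r1)
Compute ratio: r2 / r1 = 45.2 / 1.2 = 37.6667
Compute log10: log10(37.6667) = 1.575958
Compute drop: 20 * 1.575958 = 31.5192
SPL2 = 96.2 - 31.5192 = 64.68

64.68 dB


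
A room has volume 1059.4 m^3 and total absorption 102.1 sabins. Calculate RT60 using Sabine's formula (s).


Given values:
  V = 1059.4 m^3
  A = 102.1 sabins
Formula: RT60 = 0.161 * V / A
Numerator: 0.161 * 1059.4 = 170.5634
RT60 = 170.5634 / 102.1 = 1.671

1.671 s


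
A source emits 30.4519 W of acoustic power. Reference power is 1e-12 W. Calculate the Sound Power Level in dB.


Given values:
  W = 30.4519 W
  W_ref = 1e-12 W
Formula: SWL = 10 * log10(W / W_ref)
Compute ratio: W / W_ref = 30451900000000
Compute log10: log10(30451900000000) = 13.483614
Multiply: SWL = 10 * 13.483614 = 134.84

134.84 dB


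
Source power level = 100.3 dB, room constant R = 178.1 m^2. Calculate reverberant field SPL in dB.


Given values:
  Lw = 100.3 dB, R = 178.1 m^2
Formula: SPL = Lw + 10 * log10(4 / R)
Compute 4 / R = 4 / 178.1 = 0.022459
Compute 10 * log10(0.022459) = -16.4861
SPL = 100.3 + (-16.4861) = 83.81

83.81 dB


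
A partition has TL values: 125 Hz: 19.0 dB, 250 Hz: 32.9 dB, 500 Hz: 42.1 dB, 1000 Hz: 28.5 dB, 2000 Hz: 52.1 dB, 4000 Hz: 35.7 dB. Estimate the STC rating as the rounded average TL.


Given TL values at each frequency:
  125 Hz: 19.0 dB
  250 Hz: 32.9 dB
  500 Hz: 42.1 dB
  1000 Hz: 28.5 dB
  2000 Hz: 52.1 dB
  4000 Hz: 35.7 dB
Formula: STC ~ round(average of TL values)
Sum = 19.0 + 32.9 + 42.1 + 28.5 + 52.1 + 35.7 = 210.3
Average = 210.3 / 6 = 35.05
Rounded: 35

35


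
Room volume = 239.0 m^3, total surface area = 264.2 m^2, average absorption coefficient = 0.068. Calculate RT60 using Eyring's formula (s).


Given values:
  V = 239.0 m^3, S = 264.2 m^2, alpha = 0.068
Formula: RT60 = 0.161 * V / (-S * ln(1 - alpha))
Compute ln(1 - 0.068) = ln(0.932) = -0.070422
Denominator: -264.2 * -0.070422 = 18.6055
Numerator: 0.161 * 239.0 = 38.479
RT60 = 38.479 / 18.6055 = 2.068

2.068 s


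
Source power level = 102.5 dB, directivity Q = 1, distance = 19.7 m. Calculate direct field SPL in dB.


Given values:
  Lw = 102.5 dB, Q = 1, r = 19.7 m
Formula: SPL = Lw + 10 * log10(Q / (4 * pi * r^2))
Compute 4 * pi * r^2 = 4 * pi * 19.7^2 = 4876.8828
Compute Q / denom = 1 / 4876.8828 = 0.00020505
Compute 10 * log10(0.00020505) = -36.8814
SPL = 102.5 + (-36.8814) = 65.62

65.62 dB


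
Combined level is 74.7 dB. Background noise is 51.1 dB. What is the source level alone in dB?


Given values:
  L_total = 74.7 dB, L_bg = 51.1 dB
Formula: L_source = 10 * log10(10^(L_total/10) - 10^(L_bg/10))
Convert to linear:
  10^(74.7/10) = 29512092.2667
  10^(51.1/10) = 128824.9552
Difference: 29512092.2667 - 128824.9552 = 29383267.3115
L_source = 10 * log10(29383267.3115) = 74.68

74.68 dB


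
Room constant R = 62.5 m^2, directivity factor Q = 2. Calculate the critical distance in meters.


Given values:
  R = 62.5 m^2, Q = 2
Formula: d_c = 0.141 * sqrt(Q * R)
Compute Q * R = 2 * 62.5 = 125.0
Compute sqrt(125.0) = 11.1803
d_c = 0.141 * 11.1803 = 1.576

1.576 m


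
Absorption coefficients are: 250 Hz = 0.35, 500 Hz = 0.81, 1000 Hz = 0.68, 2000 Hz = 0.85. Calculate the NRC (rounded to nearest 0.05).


Given values:
  a_250 = 0.35, a_500 = 0.81
  a_1000 = 0.68, a_2000 = 0.85
Formula: NRC = (a250 + a500 + a1000 + a2000) / 4
Sum = 0.35 + 0.81 + 0.68 + 0.85 = 2.69
NRC = 2.69 / 4 = 0.6725
Rounded to nearest 0.05: 0.65

0.65


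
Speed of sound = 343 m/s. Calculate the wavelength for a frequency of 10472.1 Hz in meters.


Given values:
  c = 343 m/s, f = 10472.1 Hz
Formula: lambda = c / f
lambda = 343 / 10472.1
lambda = 0.0328

0.0328 m


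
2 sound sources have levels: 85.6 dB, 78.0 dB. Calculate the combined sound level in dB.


Formula: L_total = 10 * log10( sum(10^(Li/10)) )
  Source 1: 10^(85.6/10) = 363078054.7701
  Source 2: 10^(78.0/10) = 63095734.448
Sum of linear values = 426173789.2181
L_total = 10 * log10(426173789.2181) = 86.3

86.3 dB


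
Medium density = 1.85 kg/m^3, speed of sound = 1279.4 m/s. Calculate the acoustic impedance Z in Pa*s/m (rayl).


Given values:
  rho = 1.85 kg/m^3
  c = 1279.4 m/s
Formula: Z = rho * c
Z = 1.85 * 1279.4
Z = 2366.89

2366.89 rayl


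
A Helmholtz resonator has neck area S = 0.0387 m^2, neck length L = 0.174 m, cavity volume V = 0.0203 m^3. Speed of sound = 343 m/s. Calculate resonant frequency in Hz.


Given values:
  S = 0.0387 m^2, L = 0.174 m, V = 0.0203 m^3, c = 343 m/s
Formula: f = (c / (2*pi)) * sqrt(S / (V * L))
Compute V * L = 0.0203 * 0.174 = 0.0035322
Compute S / (V * L) = 0.0387 / 0.0035322 = 10.9563
Compute sqrt(10.9563) = 3.31003
Compute c / (2*pi) = 343 / 6.283185 = 54.590148
f = 54.590148 * 3.31003 = 180.7

180.7 Hz


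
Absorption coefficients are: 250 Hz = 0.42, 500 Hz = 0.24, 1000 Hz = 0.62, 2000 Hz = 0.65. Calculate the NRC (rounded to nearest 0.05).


Given values:
  a_250 = 0.42, a_500 = 0.24
  a_1000 = 0.62, a_2000 = 0.65
Formula: NRC = (a250 + a500 + a1000 + a2000) / 4
Sum = 0.42 + 0.24 + 0.62 + 0.65 = 1.93
NRC = 1.93 / 4 = 0.4825
Rounded to nearest 0.05: 0.5

0.5


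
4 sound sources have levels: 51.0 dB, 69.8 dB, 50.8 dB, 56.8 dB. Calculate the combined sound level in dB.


Formula: L_total = 10 * log10( sum(10^(Li/10)) )
  Source 1: 10^(51.0/10) = 125892.5412
  Source 2: 10^(69.8/10) = 9549925.8602
  Source 3: 10^(50.8/10) = 120226.4435
  Source 4: 10^(56.8/10) = 478630.0923
Sum of linear values = 10274674.9372
L_total = 10 * log10(10274674.9372) = 70.12

70.12 dB


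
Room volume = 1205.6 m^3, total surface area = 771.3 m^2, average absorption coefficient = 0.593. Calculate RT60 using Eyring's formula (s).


Given values:
  V = 1205.6 m^3, S = 771.3 m^2, alpha = 0.593
Formula: RT60 = 0.161 * V / (-S * ln(1 - alpha))
Compute ln(1 - 0.593) = ln(0.407) = -0.898942
Denominator: -771.3 * -0.898942 = 693.354
Numerator: 0.161 * 1205.6 = 194.1016
RT60 = 194.1016 / 693.354 = 0.28

0.28 s


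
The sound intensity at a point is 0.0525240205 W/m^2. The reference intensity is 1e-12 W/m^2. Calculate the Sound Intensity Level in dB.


Given values:
  I = 0.0525240205 W/m^2
  I_ref = 1e-12 W/m^2
Formula: SIL = 10 * log10(I / I_ref)
Compute ratio: I / I_ref = 52524020500
Compute log10: log10(52524020500) = 10.720358
Multiply: SIL = 10 * 10.720358 = 107.2

107.2 dB


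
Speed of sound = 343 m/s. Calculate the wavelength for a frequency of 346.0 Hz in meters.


Given values:
  c = 343 m/s, f = 346.0 Hz
Formula: lambda = c / f
lambda = 343 / 346.0
lambda = 0.9913

0.9913 m


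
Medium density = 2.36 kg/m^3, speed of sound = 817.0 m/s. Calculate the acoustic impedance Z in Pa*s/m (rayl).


Given values:
  rho = 2.36 kg/m^3
  c = 817.0 m/s
Formula: Z = rho * c
Z = 2.36 * 817.0
Z = 1928.12

1928.12 rayl


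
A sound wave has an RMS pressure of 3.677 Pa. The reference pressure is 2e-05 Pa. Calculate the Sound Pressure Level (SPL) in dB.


Given values:
  p = 3.677 Pa
  p_ref = 2e-05 Pa
Formula: SPL = 20 * log10(p / p_ref)
Compute ratio: p / p_ref = 3.677 / 2e-05 = 183850
Compute log10: log10(183850) = 5.264464
Multiply: SPL = 20 * 5.264464 = 105.29

105.29 dB


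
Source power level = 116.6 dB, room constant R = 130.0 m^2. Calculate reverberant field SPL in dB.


Given values:
  Lw = 116.6 dB, R = 130.0 m^2
Formula: SPL = Lw + 10 * log10(4 / R)
Compute 4 / R = 4 / 130.0 = 0.030769
Compute 10 * log10(0.030769) = -15.1189
SPL = 116.6 + (-15.1189) = 101.48

101.48 dB


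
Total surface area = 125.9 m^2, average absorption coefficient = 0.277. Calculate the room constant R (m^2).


Given values:
  S = 125.9 m^2, alpha = 0.277
Formula: R = S * alpha / (1 - alpha)
Numerator: 125.9 * 0.277 = 34.8743
Denominator: 1 - 0.277 = 0.723
R = 34.8743 / 0.723 = 48.24

48.24 m^2


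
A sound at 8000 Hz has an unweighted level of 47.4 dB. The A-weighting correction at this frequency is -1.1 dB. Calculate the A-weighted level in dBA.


Given values:
  SPL = 47.4 dB
  A-weighting at 8000 Hz = -1.1 dB
Formula: L_A = SPL + A_weight
L_A = 47.4 + (-1.1)
L_A = 46.3

46.3 dBA


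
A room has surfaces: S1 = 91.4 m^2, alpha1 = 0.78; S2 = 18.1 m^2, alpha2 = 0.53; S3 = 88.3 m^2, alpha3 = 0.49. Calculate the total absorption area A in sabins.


Given surfaces:
  Surface 1: 91.4 * 0.78 = 71.292
  Surface 2: 18.1 * 0.53 = 9.593
  Surface 3: 88.3 * 0.49 = 43.267
Formula: A = sum(Si * alpha_i)
A = 71.292 + 9.593 + 43.267
A = 124.15

124.15 sabins


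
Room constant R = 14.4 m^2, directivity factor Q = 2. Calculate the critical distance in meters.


Given values:
  R = 14.4 m^2, Q = 2
Formula: d_c = 0.141 * sqrt(Q * R)
Compute Q * R = 2 * 14.4 = 28.8
Compute sqrt(28.8) = 5.3666
d_c = 0.141 * 5.3666 = 0.757

0.757 m


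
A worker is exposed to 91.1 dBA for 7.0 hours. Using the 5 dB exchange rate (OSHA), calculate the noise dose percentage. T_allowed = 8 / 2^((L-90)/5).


Given values:
  L = 91.1 dBA, T = 7.0 hours
Formula: T_allowed = 8 / 2^((L - 90) / 5)
Compute exponent: (91.1 - 90) / 5 = 0.22
Compute 2^(0.22) = 1.164734
T_allowed = 8 / 1.164734 = 6.868521 hours
Dose = (T / T_allowed) * 100
Dose = (7.0 / 6.868521) * 100 = 101.91

101.91 %


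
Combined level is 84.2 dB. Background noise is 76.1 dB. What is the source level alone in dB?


Given values:
  L_total = 84.2 dB, L_bg = 76.1 dB
Formula: L_source = 10 * log10(10^(L_total/10) - 10^(L_bg/10))
Convert to linear:
  10^(84.2/10) = 263026799.1895
  10^(76.1/10) = 40738027.7804
Difference: 263026799.1895 - 40738027.7804 = 222288771.4091
L_source = 10 * log10(222288771.4091) = 83.47

83.47 dB


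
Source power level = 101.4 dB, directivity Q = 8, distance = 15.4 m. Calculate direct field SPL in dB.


Given values:
  Lw = 101.4 dB, Q = 8, r = 15.4 m
Formula: SPL = Lw + 10 * log10(Q / (4 * pi * r^2))
Compute 4 * pi * r^2 = 4 * pi * 15.4^2 = 2980.2405
Compute Q / denom = 8 / 2980.2405 = 0.00268435
Compute 10 * log10(0.00268435) = -25.7116
SPL = 101.4 + (-25.7116) = 75.69

75.69 dB


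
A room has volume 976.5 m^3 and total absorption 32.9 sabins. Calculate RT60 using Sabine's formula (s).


Given values:
  V = 976.5 m^3
  A = 32.9 sabins
Formula: RT60 = 0.161 * V / A
Numerator: 0.161 * 976.5 = 157.2165
RT60 = 157.2165 / 32.9 = 4.779

4.779 s


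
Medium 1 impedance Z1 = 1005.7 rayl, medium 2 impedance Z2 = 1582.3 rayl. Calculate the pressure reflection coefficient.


Given values:
  Z1 = 1005.7 rayl, Z2 = 1582.3 rayl
Formula: R = (Z2 - Z1) / (Z2 + Z1)
Numerator: Z2 - Z1 = 1582.3 - 1005.7 = 576.6
Denominator: Z2 + Z1 = 1582.3 + 1005.7 = 2588.0
R = 576.6 / 2588.0 = 0.2228

0.2228


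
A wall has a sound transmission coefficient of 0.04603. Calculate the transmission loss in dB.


Given values:
  tau = 0.04603
Formula: TL = 10 * log10(1 / tau)
Compute 1 / tau = 1 / 0.04603 = 21.725
Compute log10(21.725) = 1.33696
TL = 10 * 1.33696 = 13.37

13.37 dB


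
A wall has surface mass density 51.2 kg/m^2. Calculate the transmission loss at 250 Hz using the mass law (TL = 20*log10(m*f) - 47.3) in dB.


Given values:
  m = 51.2 kg/m^2, f = 250 Hz
Formula: TL = 20 * log10(m * f) - 47.3
Compute m * f = 51.2 * 250 = 12800.0
Compute log10(12800.0) = 4.10721
Compute 20 * 4.10721 = 82.1442
TL = 82.1442 - 47.3 = 34.84

34.84 dB


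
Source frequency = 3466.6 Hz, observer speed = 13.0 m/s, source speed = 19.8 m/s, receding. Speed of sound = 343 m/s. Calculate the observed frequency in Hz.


Given values:
  f_s = 3466.6 Hz, v_o = 13.0 m/s, v_s = 19.8 m/s
  Direction: receding
Formula: f_o = f_s * (c - v_o) / (c + v_s)
Numerator: c - v_o = 343 - 13.0 = 330.0
Denominator: c + v_s = 343 + 19.8 = 362.8
f_o = 3466.6 * 330.0 / 362.8 = 3153.19

3153.19 Hz


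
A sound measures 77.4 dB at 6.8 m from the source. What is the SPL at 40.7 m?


Given values:
  SPL1 = 77.4 dB, r1 = 6.8 m, r2 = 40.7 m
Formula: SPL2 = SPL1 - 20 * log10(r2 / r1)
Compute ratio: r2 / r1 = 40.7 / 6.8 = 5.9853
Compute log10: log10(5.9853) = 0.777086
Compute drop: 20 * 0.777086 = 15.5417
SPL2 = 77.4 - 15.5417 = 61.86

61.86 dB


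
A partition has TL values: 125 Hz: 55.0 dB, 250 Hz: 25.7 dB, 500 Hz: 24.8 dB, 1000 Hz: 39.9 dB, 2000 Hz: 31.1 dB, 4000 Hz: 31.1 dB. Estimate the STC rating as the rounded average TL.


Given TL values at each frequency:
  125 Hz: 55.0 dB
  250 Hz: 25.7 dB
  500 Hz: 24.8 dB
  1000 Hz: 39.9 dB
  2000 Hz: 31.1 dB
  4000 Hz: 31.1 dB
Formula: STC ~ round(average of TL values)
Sum = 55.0 + 25.7 + 24.8 + 39.9 + 31.1 + 31.1 = 207.6
Average = 207.6 / 6 = 34.6
Rounded: 35

35


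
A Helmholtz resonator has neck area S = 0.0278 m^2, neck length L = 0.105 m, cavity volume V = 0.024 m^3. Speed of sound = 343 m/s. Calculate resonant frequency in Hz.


Given values:
  S = 0.0278 m^2, L = 0.105 m, V = 0.024 m^3, c = 343 m/s
Formula: f = (c / (2*pi)) * sqrt(S / (V * L))
Compute V * L = 0.024 * 0.105 = 0.00252
Compute S / (V * L) = 0.0278 / 0.00252 = 11.0317
Compute sqrt(11.0317) = 3.3214
Compute c / (2*pi) = 343 / 6.283185 = 54.590148
f = 54.590148 * 3.3214 = 181.32

181.32 Hz


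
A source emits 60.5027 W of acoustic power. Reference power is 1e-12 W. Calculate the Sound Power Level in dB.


Given values:
  W = 60.5027 W
  W_ref = 1e-12 W
Formula: SWL = 10 * log10(W / W_ref)
Compute ratio: W / W_ref = 60502700000000
Compute log10: log10(60502700000000) = 13.781775
Multiply: SWL = 10 * 13.781775 = 137.82

137.82 dB


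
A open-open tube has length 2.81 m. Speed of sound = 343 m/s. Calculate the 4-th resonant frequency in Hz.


Given values:
  Tube type: open-open, L = 2.81 m, c = 343 m/s, n = 4
Formula: f_n = n * c / (2 * L)
Compute 2 * L = 2 * 2.81 = 5.62
f = 4 * 343 / 5.62
f = 244.13

244.13 Hz


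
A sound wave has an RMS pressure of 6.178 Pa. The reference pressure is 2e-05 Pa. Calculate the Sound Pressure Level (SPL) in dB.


Given values:
  p = 6.178 Pa
  p_ref = 2e-05 Pa
Formula: SPL = 20 * log10(p / p_ref)
Compute ratio: p / p_ref = 6.178 / 2e-05 = 308900
Compute log10: log10(308900) = 5.489818
Multiply: SPL = 20 * 5.489818 = 109.8

109.8 dB


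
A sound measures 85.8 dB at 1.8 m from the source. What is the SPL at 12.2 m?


Given values:
  SPL1 = 85.8 dB, r1 = 1.8 m, r2 = 12.2 m
Formula: SPL2 = SPL1 - 20 * log10(r2 / r1)
Compute ratio: r2 / r1 = 12.2 / 1.8 = 6.7778
Compute log10: log10(6.7778) = 0.831089
Compute drop: 20 * 0.831089 = 16.6218
SPL2 = 85.8 - 16.6218 = 69.18

69.18 dB


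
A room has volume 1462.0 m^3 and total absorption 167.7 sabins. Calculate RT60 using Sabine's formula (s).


Given values:
  V = 1462.0 m^3
  A = 167.7 sabins
Formula: RT60 = 0.161 * V / A
Numerator: 0.161 * 1462.0 = 235.382
RT60 = 235.382 / 167.7 = 1.404

1.404 s


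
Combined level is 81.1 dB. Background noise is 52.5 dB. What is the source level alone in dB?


Given values:
  L_total = 81.1 dB, L_bg = 52.5 dB
Formula: L_source = 10 * log10(10^(L_total/10) - 10^(L_bg/10))
Convert to linear:
  10^(81.1/10) = 128824955.1693
  10^(52.5/10) = 177827.941
Difference: 128824955.1693 - 177827.941 = 128647127.2283
L_source = 10 * log10(128647127.2283) = 81.09

81.09 dB


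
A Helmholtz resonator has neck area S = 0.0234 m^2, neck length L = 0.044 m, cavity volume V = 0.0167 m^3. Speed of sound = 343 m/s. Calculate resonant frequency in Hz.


Given values:
  S = 0.0234 m^2, L = 0.044 m, V = 0.0167 m^3, c = 343 m/s
Formula: f = (c / (2*pi)) * sqrt(S / (V * L))
Compute V * L = 0.0167 * 0.044 = 0.0007348
Compute S / (V * L) = 0.0234 / 0.0007348 = 31.8454
Compute sqrt(31.8454) = 5.643173
Compute c / (2*pi) = 343 / 6.283185 = 54.590148
f = 54.590148 * 5.643173 = 308.06

308.06 Hz


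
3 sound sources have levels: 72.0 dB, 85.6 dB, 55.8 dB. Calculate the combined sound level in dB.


Formula: L_total = 10 * log10( sum(10^(Li/10)) )
  Source 1: 10^(72.0/10) = 15848931.9246
  Source 2: 10^(85.6/10) = 363078054.7701
  Source 3: 10^(55.8/10) = 380189.3963
Sum of linear values = 379307176.091
L_total = 10 * log10(379307176.091) = 85.79

85.79 dB


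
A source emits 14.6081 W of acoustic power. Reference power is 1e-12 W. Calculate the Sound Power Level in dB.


Given values:
  W = 14.6081 W
  W_ref = 1e-12 W
Formula: SWL = 10 * log10(W / W_ref)
Compute ratio: W / W_ref = 14608100000000
Compute log10: log10(14608100000000) = 13.164594
Multiply: SWL = 10 * 13.164594 = 131.65

131.65 dB


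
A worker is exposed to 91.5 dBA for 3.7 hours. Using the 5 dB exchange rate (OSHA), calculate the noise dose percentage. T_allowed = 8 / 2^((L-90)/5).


Given values:
  L = 91.5 dBA, T = 3.7 hours
Formula: T_allowed = 8 / 2^((L - 90) / 5)
Compute exponent: (91.5 - 90) / 5 = 0.3
Compute 2^(0.3) = 1.231144
T_allowed = 8 / 1.231144 = 6.498021 hours
Dose = (T / T_allowed) * 100
Dose = (3.7 / 6.498021) * 100 = 56.94

56.94 %


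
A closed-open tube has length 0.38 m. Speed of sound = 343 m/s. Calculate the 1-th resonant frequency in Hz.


Given values:
  Tube type: closed-open, L = 0.38 m, c = 343 m/s, n = 1
Formula: f_n = (2n - 1) * c / (4 * L)
Compute 2n - 1 = 2*1 - 1 = 1
Compute 4 * L = 4 * 0.38 = 1.52
f = 1 * 343 / 1.52
f = 225.66

225.66 Hz


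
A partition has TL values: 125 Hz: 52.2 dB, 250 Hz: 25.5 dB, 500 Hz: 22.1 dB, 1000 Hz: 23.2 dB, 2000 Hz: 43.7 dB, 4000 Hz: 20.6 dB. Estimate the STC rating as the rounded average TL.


Given TL values at each frequency:
  125 Hz: 52.2 dB
  250 Hz: 25.5 dB
  500 Hz: 22.1 dB
  1000 Hz: 23.2 dB
  2000 Hz: 43.7 dB
  4000 Hz: 20.6 dB
Formula: STC ~ round(average of TL values)
Sum = 52.2 + 25.5 + 22.1 + 23.2 + 43.7 + 20.6 = 187.3
Average = 187.3 / 6 = 31.22
Rounded: 31

31


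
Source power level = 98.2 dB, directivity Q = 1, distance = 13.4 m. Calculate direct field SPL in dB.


Given values:
  Lw = 98.2 dB, Q = 1, r = 13.4 m
Formula: SPL = Lw + 10 * log10(Q / (4 * pi * r^2))
Compute 4 * pi * r^2 = 4 * pi * 13.4^2 = 2256.4175
Compute Q / denom = 1 / 2256.4175 = 0.00044318
Compute 10 * log10(0.00044318) = -33.5342
SPL = 98.2 + (-33.5342) = 64.67

64.67 dB


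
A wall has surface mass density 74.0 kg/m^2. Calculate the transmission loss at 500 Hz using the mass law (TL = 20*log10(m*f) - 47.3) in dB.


Given values:
  m = 74.0 kg/m^2, f = 500 Hz
Formula: TL = 20 * log10(m * f) - 47.3
Compute m * f = 74.0 * 500 = 37000.0
Compute log10(37000.0) = 4.568202
Compute 20 * 4.568202 = 91.364
TL = 91.364 - 47.3 = 44.06

44.06 dB


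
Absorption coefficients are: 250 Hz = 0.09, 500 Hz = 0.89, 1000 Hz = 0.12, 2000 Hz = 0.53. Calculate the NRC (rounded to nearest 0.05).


Given values:
  a_250 = 0.09, a_500 = 0.89
  a_1000 = 0.12, a_2000 = 0.53
Formula: NRC = (a250 + a500 + a1000 + a2000) / 4
Sum = 0.09 + 0.89 + 0.12 + 0.53 = 1.63
NRC = 1.63 / 4 = 0.4075
Rounded to nearest 0.05: 0.4

0.4
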